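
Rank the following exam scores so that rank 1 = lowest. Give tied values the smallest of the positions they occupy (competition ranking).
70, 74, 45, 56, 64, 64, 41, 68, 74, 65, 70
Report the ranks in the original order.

8, 10, 2, 3, 4, 4, 1, 7, 10, 6, 8

Sorted (ascending): 41, 45, 56, 64, 64, 65, 68, 70, 70, 74, 74
The 2 values of 64 occupy positions 4–5 → each gets rank 4.
The 2 values of 70 occupy positions 8–9 → each gets rank 8.
The 2 values of 74 occupy positions 10–11 → each gets rank 10.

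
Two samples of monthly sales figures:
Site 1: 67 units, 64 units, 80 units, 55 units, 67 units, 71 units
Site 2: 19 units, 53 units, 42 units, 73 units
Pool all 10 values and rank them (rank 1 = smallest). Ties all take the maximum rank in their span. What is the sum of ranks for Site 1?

Sorted (ascending): 19, 42, 53, 55, 64, 67, 67, 71, 73, 80
The 2 values of 67 occupy positions 6–7 → each gets rank 7.
Site 1 values → pooled ranks: 67→7, 64→5, 80→10, 55→4, 67→7, 71→8
Rank sum = 7 + 5 + 10 + 4 + 7 + 8 = 41

41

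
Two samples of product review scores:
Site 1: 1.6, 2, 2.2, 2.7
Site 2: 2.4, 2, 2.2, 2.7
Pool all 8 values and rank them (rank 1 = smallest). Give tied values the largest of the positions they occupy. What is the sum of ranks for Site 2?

22

Sorted (ascending): 1.6, 2, 2, 2.2, 2.2, 2.4, 2.7, 2.7
The 2 values of 2 occupy positions 2–3 → each gets rank 3.
The 2 values of 2.2 occupy positions 4–5 → each gets rank 5.
The 2 values of 2.7 occupy positions 7–8 → each gets rank 8.
Site 2 values → pooled ranks: 2.4→6, 2→3, 2.2→5, 2.7→8
Rank sum = 6 + 3 + 5 + 8 = 22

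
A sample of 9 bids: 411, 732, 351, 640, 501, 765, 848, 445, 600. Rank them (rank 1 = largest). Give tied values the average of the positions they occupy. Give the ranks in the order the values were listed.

8, 3, 9, 4, 6, 2, 1, 7, 5

Sorted (descending): 848, 765, 732, 640, 600, 501, 445, 411, 351
No ties — each value takes its position as its rank.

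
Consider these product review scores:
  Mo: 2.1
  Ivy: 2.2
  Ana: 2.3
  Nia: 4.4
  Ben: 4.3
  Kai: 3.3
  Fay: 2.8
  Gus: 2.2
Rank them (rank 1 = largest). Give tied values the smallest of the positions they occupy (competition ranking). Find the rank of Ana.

Sorted (descending): 4.4, 4.3, 3.3, 2.8, 2.3, 2.2, 2.2, 2.1
The 2 values of 2.2 occupy positions 6–7 → each gets rank 6.
Ana has value 2.3 → rank 5.

5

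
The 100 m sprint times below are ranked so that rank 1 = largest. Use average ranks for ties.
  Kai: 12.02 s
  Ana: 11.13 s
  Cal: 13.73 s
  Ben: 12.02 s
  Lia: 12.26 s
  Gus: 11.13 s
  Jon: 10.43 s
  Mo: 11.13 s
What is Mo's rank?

Sorted (descending): 13.73, 12.26, 12.02, 12.02, 11.13, 11.13, 11.13, 10.43
The 2 values of 12.02 occupy positions 3–4 → average rank (3+4)/2 = 3.5.
The 3 values of 11.13 occupy positions 5–7 → average rank 6.
Mo has value 11.13 s → rank 6.

6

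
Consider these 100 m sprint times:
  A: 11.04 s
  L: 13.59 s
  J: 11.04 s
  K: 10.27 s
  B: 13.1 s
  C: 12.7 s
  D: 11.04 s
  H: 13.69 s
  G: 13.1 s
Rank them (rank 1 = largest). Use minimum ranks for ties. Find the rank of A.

Sorted (descending): 13.69, 13.59, 13.1, 13.1, 12.7, 11.04, 11.04, 11.04, 10.27
The 2 values of 13.1 occupy positions 3–4 → each gets rank 3.
The 3 values of 11.04 occupy positions 6–8 → each gets rank 6.
A has value 11.04 s → rank 6.

6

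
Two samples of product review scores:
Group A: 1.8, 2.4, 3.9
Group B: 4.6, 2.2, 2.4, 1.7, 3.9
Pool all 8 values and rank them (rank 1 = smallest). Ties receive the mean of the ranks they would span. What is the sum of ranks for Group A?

Sorted (ascending): 1.7, 1.8, 2.2, 2.4, 2.4, 3.9, 3.9, 4.6
The 2 values of 2.4 occupy positions 4–5 → average rank (4+5)/2 = 4.5.
The 2 values of 3.9 occupy positions 6–7 → average rank (6+7)/2 = 6.5.
Group A values → pooled ranks: 1.8→2, 2.4→4.5, 3.9→6.5
Rank sum = 2 + 4.5 + 6.5 = 13

13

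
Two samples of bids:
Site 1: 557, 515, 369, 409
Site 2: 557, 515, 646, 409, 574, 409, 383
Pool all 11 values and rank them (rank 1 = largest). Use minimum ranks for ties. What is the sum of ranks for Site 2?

Sorted (descending): 646, 574, 557, 557, 515, 515, 409, 409, 409, 383, 369
The 2 values of 557 occupy positions 3–4 → each gets rank 3.
The 2 values of 515 occupy positions 5–6 → each gets rank 5.
The 3 values of 409 occupy positions 7–9 → each gets rank 7.
Site 2 values → pooled ranks: 557→3, 515→5, 646→1, 409→7, 574→2, 409→7, 383→10
Rank sum = 3 + 5 + 1 + 7 + 2 + 7 + 10 = 35

35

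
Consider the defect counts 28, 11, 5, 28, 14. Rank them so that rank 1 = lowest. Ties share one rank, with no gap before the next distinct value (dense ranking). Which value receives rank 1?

5

Sorted (ascending): 5, 11, 14, 28, 28
The 2 values of 28 share dense rank 4.
Remaining distinct values take the next consecutive integers.
Rank 1 → value 5.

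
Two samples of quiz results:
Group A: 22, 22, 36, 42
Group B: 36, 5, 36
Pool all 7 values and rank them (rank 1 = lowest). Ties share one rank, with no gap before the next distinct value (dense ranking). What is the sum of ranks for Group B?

Sorted (ascending): 5, 22, 22, 36, 36, 36, 42
The 2 values of 22 share dense rank 2.
The 3 values of 36 share dense rank 3.
Remaining distinct values take the next consecutive integers.
Group B values → pooled ranks: 36→3, 5→1, 36→3
Rank sum = 3 + 1 + 3 = 7

7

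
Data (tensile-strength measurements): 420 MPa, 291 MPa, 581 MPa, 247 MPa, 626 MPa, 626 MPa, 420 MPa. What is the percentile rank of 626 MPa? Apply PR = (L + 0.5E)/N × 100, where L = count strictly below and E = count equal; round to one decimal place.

N = 7.
Strictly below 626: 5. Equal to 626: 2.
PR = (5 + 0.5·2)/7 × 100 = 85.7

85.7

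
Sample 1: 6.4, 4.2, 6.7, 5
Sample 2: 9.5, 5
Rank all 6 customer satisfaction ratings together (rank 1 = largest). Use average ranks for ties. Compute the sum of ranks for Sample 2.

5.5

Sorted (descending): 9.5, 6.7, 6.4, 5, 5, 4.2
The 2 values of 5 occupy positions 4–5 → average rank (4+5)/2 = 4.5.
Sample 2 values → pooled ranks: 9.5→1, 5→4.5
Rank sum = 1 + 4.5 = 5.5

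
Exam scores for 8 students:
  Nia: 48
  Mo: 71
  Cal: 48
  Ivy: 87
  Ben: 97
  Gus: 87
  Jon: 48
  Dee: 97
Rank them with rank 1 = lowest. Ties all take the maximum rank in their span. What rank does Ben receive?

Sorted (ascending): 48, 48, 48, 71, 87, 87, 97, 97
The 3 values of 48 occupy positions 1–3 → each gets rank 3.
The 2 values of 87 occupy positions 5–6 → each gets rank 6.
The 2 values of 97 occupy positions 7–8 → each gets rank 8.
Ben has value 97 → rank 8.

8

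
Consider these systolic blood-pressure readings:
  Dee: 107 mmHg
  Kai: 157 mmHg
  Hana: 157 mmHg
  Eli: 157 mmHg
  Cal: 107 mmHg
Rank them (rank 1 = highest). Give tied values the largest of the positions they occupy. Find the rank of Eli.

Sorted (descending): 157, 157, 157, 107, 107
The 3 values of 157 occupy positions 1–3 → each gets rank 3.
The 2 values of 107 occupy positions 4–5 → each gets rank 5.
Eli has value 157 mmHg → rank 3.

3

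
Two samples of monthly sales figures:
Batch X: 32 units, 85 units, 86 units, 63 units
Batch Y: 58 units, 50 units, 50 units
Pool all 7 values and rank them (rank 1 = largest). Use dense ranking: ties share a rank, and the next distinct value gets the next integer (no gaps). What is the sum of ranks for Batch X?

Sorted (descending): 86, 85, 63, 58, 50, 50, 32
The 2 values of 50 share dense rank 5.
Remaining distinct values take the next consecutive integers.
Batch X values → pooled ranks: 32→6, 85→2, 86→1, 63→3
Rank sum = 6 + 2 + 1 + 3 = 12

12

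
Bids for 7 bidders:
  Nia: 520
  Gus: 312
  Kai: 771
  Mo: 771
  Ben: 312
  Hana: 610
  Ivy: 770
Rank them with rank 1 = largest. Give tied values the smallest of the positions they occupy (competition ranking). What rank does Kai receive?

1

Sorted (descending): 771, 771, 770, 610, 520, 312, 312
The 2 values of 771 occupy positions 1–2 → each gets rank 1.
The 2 values of 312 occupy positions 6–7 → each gets rank 6.
Kai has value 771 → rank 1.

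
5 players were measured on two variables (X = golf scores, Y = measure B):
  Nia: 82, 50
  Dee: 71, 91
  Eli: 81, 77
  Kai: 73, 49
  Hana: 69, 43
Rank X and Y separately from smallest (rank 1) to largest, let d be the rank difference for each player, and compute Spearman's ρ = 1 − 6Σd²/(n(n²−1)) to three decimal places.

0.300

Ranks of variable 1: 5, 2, 4, 3, 1
Ranks of variable 2: 3, 5, 4, 2, 1
d = r₁ − r₂: 2, -3, 0, 1, 0
d²: 4, 9, 0, 1, 0; Σd² = 14
ρ = 1 − 6·14/(5·24) = 1 − 84/120 = 0.300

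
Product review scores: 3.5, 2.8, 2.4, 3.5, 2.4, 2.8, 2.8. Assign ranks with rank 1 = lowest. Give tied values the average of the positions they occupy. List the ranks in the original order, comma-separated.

6.5, 4, 1.5, 6.5, 1.5, 4, 4

Sorted (ascending): 2.4, 2.4, 2.8, 2.8, 2.8, 3.5, 3.5
The 2 values of 2.4 occupy positions 1–2 → average rank (1+2)/2 = 1.5.
The 3 values of 2.8 occupy positions 3–5 → average rank 4.
The 2 values of 3.5 occupy positions 6–7 → average rank (6+7)/2 = 6.5.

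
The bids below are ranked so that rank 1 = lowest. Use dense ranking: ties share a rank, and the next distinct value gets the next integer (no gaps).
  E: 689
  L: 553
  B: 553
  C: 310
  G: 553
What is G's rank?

Sorted (ascending): 310, 553, 553, 553, 689
The 3 values of 553 share dense rank 2.
Remaining distinct values take the next consecutive integers.
G has value 553 → rank 2.

2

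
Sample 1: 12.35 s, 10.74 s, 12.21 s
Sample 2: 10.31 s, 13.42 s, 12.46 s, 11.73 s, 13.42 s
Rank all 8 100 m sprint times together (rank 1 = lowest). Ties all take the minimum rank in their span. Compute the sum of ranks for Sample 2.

Sorted (ascending): 10.31, 10.74, 11.73, 12.21, 12.35, 12.46, 13.42, 13.42
The 2 values of 13.42 occupy positions 7–8 → each gets rank 7.
Sample 2 values → pooled ranks: 10.31→1, 13.42→7, 12.46→6, 11.73→3, 13.42→7
Rank sum = 1 + 7 + 6 + 3 + 7 = 24

24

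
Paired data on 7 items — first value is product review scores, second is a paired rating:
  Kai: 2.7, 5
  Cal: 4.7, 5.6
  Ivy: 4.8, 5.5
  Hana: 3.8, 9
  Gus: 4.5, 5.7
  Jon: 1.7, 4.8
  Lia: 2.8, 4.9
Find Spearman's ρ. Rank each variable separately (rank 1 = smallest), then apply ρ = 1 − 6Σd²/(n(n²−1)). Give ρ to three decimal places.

Ranks of variable 1: 2, 6, 7, 4, 5, 1, 3
Ranks of variable 2: 3, 5, 4, 7, 6, 1, 2
d = r₁ − r₂: -1, 1, 3, -3, -1, 0, 1
d²: 1, 1, 9, 9, 1, 0, 1; Σd² = 22
ρ = 1 − 6·22/(7·48) = 1 − 132/336 = 0.607

0.607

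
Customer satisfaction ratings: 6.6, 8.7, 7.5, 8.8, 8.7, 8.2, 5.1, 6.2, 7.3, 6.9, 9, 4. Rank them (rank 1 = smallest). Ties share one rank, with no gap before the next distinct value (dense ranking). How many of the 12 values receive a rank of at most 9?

10

Sorted (ascending): 4, 5.1, 6.2, 6.6, 6.9, 7.3, 7.5, 8.2, 8.7, 8.7, 8.8, 9
The 2 values of 8.7 share dense rank 9.
Remaining distinct values take the next consecutive integers.
Ranks ≤ 9: {1, 2, 3, 4, 5, 6, 7, 8, 9, 9} → 10 values.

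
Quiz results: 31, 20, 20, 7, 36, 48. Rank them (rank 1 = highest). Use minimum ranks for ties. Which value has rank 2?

Sorted (descending): 48, 36, 31, 20, 20, 7
The 2 values of 20 occupy positions 4–5 → each gets rank 4.
Rank 2 → value 36.

36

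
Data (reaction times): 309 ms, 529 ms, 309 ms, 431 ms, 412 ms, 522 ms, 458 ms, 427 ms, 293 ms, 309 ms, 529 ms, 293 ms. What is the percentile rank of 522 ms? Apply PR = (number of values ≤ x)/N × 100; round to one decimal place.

83.3

N = 12.
Strictly below 522: 9. Equal to 522: 1.
PR = 10/12 × 100 = 83.3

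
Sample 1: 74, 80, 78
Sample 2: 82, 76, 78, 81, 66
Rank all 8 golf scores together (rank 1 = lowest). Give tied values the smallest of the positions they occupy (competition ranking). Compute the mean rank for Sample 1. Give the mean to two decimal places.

4.00

Sorted (ascending): 66, 74, 76, 78, 78, 80, 81, 82
The 2 values of 78 occupy positions 4–5 → each gets rank 4.
Sample 1 values → pooled ranks: 74→2, 80→6, 78→4
Mean rank = (2 + 6 + 4) / 3 = 4.00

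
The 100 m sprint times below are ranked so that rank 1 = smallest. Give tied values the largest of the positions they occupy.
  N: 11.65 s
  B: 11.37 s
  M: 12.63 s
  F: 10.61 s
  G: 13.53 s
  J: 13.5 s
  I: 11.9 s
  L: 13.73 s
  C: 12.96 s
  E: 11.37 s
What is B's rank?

3

Sorted (ascending): 10.61, 11.37, 11.37, 11.65, 11.9, 12.63, 12.96, 13.5, 13.53, 13.73
The 2 values of 11.37 occupy positions 2–3 → each gets rank 3.
B has value 11.37 s → rank 3.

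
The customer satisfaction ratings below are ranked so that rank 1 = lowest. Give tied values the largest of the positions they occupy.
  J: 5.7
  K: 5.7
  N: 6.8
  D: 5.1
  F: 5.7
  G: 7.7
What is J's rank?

Sorted (ascending): 5.1, 5.7, 5.7, 5.7, 6.8, 7.7
The 3 values of 5.7 occupy positions 2–4 → each gets rank 4.
J has value 5.7 → rank 4.

4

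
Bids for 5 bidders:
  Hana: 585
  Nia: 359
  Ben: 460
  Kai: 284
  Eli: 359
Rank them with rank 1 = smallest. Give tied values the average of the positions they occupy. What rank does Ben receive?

Sorted (ascending): 284, 359, 359, 460, 585
The 2 values of 359 occupy positions 2–3 → average rank (2+3)/2 = 2.5.
Ben has value 460 → rank 4.

4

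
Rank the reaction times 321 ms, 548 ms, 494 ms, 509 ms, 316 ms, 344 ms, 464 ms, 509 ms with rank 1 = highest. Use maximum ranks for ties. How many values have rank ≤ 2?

Sorted (descending): 548, 509, 509, 494, 464, 344, 321, 316
The 2 values of 509 occupy positions 2–3 → each gets rank 3.
Ranks ≤ 2: {1} → 1 value.

1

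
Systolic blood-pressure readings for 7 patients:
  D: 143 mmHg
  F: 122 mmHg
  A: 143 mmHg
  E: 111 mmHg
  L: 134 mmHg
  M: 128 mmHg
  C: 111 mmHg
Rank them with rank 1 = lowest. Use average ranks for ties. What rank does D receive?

Sorted (ascending): 111, 111, 122, 128, 134, 143, 143
The 2 values of 111 occupy positions 1–2 → average rank (1+2)/2 = 1.5.
The 2 values of 143 occupy positions 6–7 → average rank (6+7)/2 = 6.5.
D has value 143 mmHg → rank 6.5.

6.5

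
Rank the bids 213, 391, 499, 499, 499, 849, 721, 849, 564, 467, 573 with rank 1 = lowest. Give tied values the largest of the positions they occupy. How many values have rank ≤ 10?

Sorted (ascending): 213, 391, 467, 499, 499, 499, 564, 573, 721, 849, 849
The 3 values of 499 occupy positions 4–6 → each gets rank 6.
The 2 values of 849 occupy positions 10–11 → each gets rank 11.
Ranks ≤ 10: {1, 2, 3, 6, 6, 6, 7, 8, 9} → 9 values.

9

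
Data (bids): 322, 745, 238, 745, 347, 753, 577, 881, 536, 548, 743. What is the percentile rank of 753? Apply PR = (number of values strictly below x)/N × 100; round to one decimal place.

81.8

N = 11.
Strictly below 753: 9. Equal to 753: 1.
PR = 9/11 × 100 = 81.8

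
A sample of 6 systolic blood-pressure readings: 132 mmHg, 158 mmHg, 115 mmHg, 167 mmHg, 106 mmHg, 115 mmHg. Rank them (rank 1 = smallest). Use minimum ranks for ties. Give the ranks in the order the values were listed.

Sorted (ascending): 106, 115, 115, 132, 158, 167
The 2 values of 115 occupy positions 2–3 → each gets rank 2.

4, 5, 2, 6, 1, 2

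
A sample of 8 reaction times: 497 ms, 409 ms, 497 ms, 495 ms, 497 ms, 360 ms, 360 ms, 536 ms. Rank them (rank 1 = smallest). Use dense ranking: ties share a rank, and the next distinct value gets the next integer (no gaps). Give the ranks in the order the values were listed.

Sorted (ascending): 360, 360, 409, 495, 497, 497, 497, 536
The 2 values of 360 share dense rank 1.
The 3 values of 497 share dense rank 4.
Remaining distinct values take the next consecutive integers.

4, 2, 4, 3, 4, 1, 1, 5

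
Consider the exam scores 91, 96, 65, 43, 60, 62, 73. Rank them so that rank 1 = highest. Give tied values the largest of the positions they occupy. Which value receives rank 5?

Sorted (descending): 96, 91, 73, 65, 62, 60, 43
No ties — each value takes its position as its rank.
Rank 5 → value 62.

62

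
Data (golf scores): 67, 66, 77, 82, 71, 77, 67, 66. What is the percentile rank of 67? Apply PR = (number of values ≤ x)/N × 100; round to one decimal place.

N = 8.
Strictly below 67: 2. Equal to 67: 2.
PR = 4/8 × 100 = 50.0

50.0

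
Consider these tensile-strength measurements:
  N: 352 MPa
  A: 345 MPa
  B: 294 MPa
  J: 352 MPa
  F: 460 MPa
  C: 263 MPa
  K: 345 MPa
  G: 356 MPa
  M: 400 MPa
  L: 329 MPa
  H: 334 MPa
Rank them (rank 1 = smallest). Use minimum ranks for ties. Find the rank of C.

1

Sorted (ascending): 263, 294, 329, 334, 345, 345, 352, 352, 356, 400, 460
The 2 values of 345 occupy positions 5–6 → each gets rank 5.
The 2 values of 352 occupy positions 7–8 → each gets rank 7.
C has value 263 MPa → rank 1.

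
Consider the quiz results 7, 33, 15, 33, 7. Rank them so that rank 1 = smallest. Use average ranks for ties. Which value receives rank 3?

15

Sorted (ascending): 7, 7, 15, 33, 33
The 2 values of 7 occupy positions 1–2 → average rank (1+2)/2 = 1.5.
The 2 values of 33 occupy positions 4–5 → average rank (4+5)/2 = 4.5.
Rank 3 → value 15.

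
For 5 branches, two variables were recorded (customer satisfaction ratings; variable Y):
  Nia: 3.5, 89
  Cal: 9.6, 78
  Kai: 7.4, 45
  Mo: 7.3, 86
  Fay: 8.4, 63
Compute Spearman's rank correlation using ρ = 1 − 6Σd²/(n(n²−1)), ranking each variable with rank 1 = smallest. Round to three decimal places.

-0.600

Ranks of variable 1: 1, 5, 3, 2, 4
Ranks of variable 2: 5, 3, 1, 4, 2
d = r₁ − r₂: -4, 2, 2, -2, 2
d²: 16, 4, 4, 4, 4; Σd² = 32
ρ = 1 − 6·32/(5·24) = 1 − 192/120 = -0.600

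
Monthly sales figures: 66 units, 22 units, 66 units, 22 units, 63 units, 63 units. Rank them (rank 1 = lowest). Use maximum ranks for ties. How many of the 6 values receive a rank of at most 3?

2

Sorted (ascending): 22, 22, 63, 63, 66, 66
The 2 values of 22 occupy positions 1–2 → each gets rank 2.
The 2 values of 63 occupy positions 3–4 → each gets rank 4.
The 2 values of 66 occupy positions 5–6 → each gets rank 6.
Ranks ≤ 3: {2, 2} → 2 values.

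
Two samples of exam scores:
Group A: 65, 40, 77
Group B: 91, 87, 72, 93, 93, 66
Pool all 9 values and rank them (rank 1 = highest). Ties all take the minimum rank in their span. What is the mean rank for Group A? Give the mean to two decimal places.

Sorted (descending): 93, 93, 91, 87, 77, 72, 66, 65, 40
The 2 values of 93 occupy positions 1–2 → each gets rank 1.
Group A values → pooled ranks: 65→8, 40→9, 77→5
Mean rank = (8 + 9 + 5) / 3 = 7.33

7.33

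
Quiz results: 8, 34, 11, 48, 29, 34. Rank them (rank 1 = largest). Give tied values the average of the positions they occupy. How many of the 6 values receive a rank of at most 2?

Sorted (descending): 48, 34, 34, 29, 11, 8
The 2 values of 34 occupy positions 2–3 → average rank (2+3)/2 = 2.5.
Ranks ≤ 2: {1} → 1 value.

1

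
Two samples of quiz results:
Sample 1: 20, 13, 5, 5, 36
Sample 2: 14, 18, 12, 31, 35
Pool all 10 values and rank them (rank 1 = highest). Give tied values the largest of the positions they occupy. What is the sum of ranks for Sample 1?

Sorted (descending): 36, 35, 31, 20, 18, 14, 13, 12, 5, 5
The 2 values of 5 occupy positions 9–10 → each gets rank 10.
Sample 1 values → pooled ranks: 20→4, 13→7, 5→10, 5→10, 36→1
Rank sum = 4 + 7 + 10 + 10 + 1 = 32

32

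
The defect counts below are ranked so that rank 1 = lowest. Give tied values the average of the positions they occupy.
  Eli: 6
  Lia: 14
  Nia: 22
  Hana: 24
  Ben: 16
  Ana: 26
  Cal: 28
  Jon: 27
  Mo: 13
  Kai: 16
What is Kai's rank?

Sorted (ascending): 6, 13, 14, 16, 16, 22, 24, 26, 27, 28
The 2 values of 16 occupy positions 4–5 → average rank (4+5)/2 = 4.5.
Kai has value 16 → rank 4.5.

4.5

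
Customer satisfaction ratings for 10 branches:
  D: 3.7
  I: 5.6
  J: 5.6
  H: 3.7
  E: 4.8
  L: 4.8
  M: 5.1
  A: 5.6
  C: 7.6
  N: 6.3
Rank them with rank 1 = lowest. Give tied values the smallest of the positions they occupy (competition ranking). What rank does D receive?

1

Sorted (ascending): 3.7, 3.7, 4.8, 4.8, 5.1, 5.6, 5.6, 5.6, 6.3, 7.6
The 2 values of 3.7 occupy positions 1–2 → each gets rank 1.
The 2 values of 4.8 occupy positions 3–4 → each gets rank 3.
The 3 values of 5.6 occupy positions 6–8 → each gets rank 6.
D has value 3.7 → rank 1.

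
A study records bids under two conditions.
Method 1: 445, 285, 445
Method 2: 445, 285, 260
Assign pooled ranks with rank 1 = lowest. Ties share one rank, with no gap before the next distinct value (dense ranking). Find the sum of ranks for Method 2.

6

Sorted (ascending): 260, 285, 285, 445, 445, 445
The 2 values of 285 share dense rank 2.
The 3 values of 445 share dense rank 3.
Remaining distinct values take the next consecutive integers.
Method 2 values → pooled ranks: 445→3, 285→2, 260→1
Rank sum = 3 + 2 + 1 = 6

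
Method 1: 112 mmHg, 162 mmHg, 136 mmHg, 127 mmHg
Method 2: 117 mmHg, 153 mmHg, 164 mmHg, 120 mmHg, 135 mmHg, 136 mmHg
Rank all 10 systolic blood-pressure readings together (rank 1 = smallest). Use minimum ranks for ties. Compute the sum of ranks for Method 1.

20

Sorted (ascending): 112, 117, 120, 127, 135, 136, 136, 153, 162, 164
The 2 values of 136 occupy positions 6–7 → each gets rank 6.
Method 1 values → pooled ranks: 112→1, 162→9, 136→6, 127→4
Rank sum = 1 + 9 + 6 + 4 = 20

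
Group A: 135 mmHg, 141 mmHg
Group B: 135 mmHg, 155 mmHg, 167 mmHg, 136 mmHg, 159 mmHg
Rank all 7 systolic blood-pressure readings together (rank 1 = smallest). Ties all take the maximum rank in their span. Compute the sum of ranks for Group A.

Sorted (ascending): 135, 135, 136, 141, 155, 159, 167
The 2 values of 135 occupy positions 1–2 → each gets rank 2.
Group A values → pooled ranks: 135→2, 141→4
Rank sum = 2 + 4 = 6

6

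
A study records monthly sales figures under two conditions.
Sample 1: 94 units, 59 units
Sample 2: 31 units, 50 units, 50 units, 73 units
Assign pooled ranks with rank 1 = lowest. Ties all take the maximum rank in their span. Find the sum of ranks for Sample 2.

12

Sorted (ascending): 31, 50, 50, 59, 73, 94
The 2 values of 50 occupy positions 2–3 → each gets rank 3.
Sample 2 values → pooled ranks: 31→1, 50→3, 50→3, 73→5
Rank sum = 1 + 3 + 3 + 5 = 12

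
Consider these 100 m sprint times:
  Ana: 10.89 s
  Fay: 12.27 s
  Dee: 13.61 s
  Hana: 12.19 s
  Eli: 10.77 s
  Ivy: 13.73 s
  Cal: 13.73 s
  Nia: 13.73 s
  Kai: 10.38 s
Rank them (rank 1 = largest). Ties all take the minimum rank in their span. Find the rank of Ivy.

1

Sorted (descending): 13.73, 13.73, 13.73, 13.61, 12.27, 12.19, 10.89, 10.77, 10.38
The 3 values of 13.73 occupy positions 1–3 → each gets rank 1.
Ivy has value 13.73 s → rank 1.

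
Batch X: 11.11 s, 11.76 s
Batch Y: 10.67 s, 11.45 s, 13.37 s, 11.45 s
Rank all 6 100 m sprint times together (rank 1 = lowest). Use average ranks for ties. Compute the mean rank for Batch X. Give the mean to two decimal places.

3.50

Sorted (ascending): 10.67, 11.11, 11.45, 11.45, 11.76, 13.37
The 2 values of 11.45 occupy positions 3–4 → average rank (3+4)/2 = 3.5.
Batch X values → pooled ranks: 11.11→2, 11.76→5
Mean rank = (2 + 5) / 2 = 3.50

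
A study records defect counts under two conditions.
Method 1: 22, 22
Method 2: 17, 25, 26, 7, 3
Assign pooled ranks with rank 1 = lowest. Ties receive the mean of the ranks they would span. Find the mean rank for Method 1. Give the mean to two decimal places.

Sorted (ascending): 3, 7, 17, 22, 22, 25, 26
The 2 values of 22 occupy positions 4–5 → average rank (4+5)/2 = 4.5.
Method 1 values → pooled ranks: 22→4.5, 22→4.5
Mean rank = (4.5 + 4.5) / 2 = 4.50

4.50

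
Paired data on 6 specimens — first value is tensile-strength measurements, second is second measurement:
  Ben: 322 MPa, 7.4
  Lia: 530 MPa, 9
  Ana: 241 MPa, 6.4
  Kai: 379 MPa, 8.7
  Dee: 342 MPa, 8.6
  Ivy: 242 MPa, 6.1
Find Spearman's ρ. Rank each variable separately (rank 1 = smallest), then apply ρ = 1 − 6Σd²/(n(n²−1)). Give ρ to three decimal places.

Ranks of variable 1: 3, 6, 1, 5, 4, 2
Ranks of variable 2: 3, 6, 2, 5, 4, 1
d = r₁ − r₂: 0, 0, -1, 0, 0, 1
d²: 0, 0, 1, 0, 0, 1; Σd² = 2
ρ = 1 − 6·2/(6·35) = 1 − 12/210 = 0.943

0.943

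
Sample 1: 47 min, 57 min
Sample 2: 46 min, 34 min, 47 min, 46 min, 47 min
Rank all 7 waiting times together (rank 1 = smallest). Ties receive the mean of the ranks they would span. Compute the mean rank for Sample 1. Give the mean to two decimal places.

6.00

Sorted (ascending): 34, 46, 46, 47, 47, 47, 57
The 2 values of 46 occupy positions 2–3 → average rank (2+3)/2 = 2.5.
The 3 values of 47 occupy positions 4–6 → average rank 5.
Sample 1 values → pooled ranks: 47→5, 57→7
Mean rank = (5 + 7) / 2 = 6.00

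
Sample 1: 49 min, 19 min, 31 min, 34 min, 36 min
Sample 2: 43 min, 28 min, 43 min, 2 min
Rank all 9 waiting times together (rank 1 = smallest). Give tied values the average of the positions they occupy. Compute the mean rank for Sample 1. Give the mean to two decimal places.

Sorted (ascending): 2, 19, 28, 31, 34, 36, 43, 43, 49
The 2 values of 43 occupy positions 7–8 → average rank (7+8)/2 = 7.5.
Sample 1 values → pooled ranks: 49→9, 19→2, 31→4, 34→5, 36→6
Mean rank = (9 + 2 + 4 + 5 + 6) / 5 = 5.20

5.20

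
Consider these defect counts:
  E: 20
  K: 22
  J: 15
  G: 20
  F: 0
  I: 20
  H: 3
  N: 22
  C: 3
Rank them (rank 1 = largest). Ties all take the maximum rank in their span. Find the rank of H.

Sorted (descending): 22, 22, 20, 20, 20, 15, 3, 3, 0
The 2 values of 22 occupy positions 1–2 → each gets rank 2.
The 3 values of 20 occupy positions 3–5 → each gets rank 5.
The 2 values of 3 occupy positions 7–8 → each gets rank 8.
H has value 3 → rank 8.

8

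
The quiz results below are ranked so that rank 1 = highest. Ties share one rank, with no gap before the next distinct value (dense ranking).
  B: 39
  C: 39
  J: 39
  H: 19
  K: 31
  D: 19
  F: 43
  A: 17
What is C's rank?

2

Sorted (descending): 43, 39, 39, 39, 31, 19, 19, 17
The 3 values of 39 share dense rank 2.
The 2 values of 19 share dense rank 4.
Remaining distinct values take the next consecutive integers.
C has value 39 → rank 2.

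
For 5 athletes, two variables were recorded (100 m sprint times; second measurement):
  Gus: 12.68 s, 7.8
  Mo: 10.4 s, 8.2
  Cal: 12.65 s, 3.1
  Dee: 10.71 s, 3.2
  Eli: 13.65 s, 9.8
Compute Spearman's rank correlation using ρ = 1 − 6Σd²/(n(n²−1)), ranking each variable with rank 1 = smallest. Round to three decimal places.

0.300

Ranks of variable 1: 4, 1, 3, 2, 5
Ranks of variable 2: 3, 4, 1, 2, 5
d = r₁ − r₂: 1, -3, 2, 0, 0
d²: 1, 9, 4, 0, 0; Σd² = 14
ρ = 1 − 6·14/(5·24) = 1 − 84/120 = 0.300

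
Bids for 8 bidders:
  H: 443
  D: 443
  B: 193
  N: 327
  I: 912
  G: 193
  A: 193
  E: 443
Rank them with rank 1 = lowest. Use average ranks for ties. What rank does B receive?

2

Sorted (ascending): 193, 193, 193, 327, 443, 443, 443, 912
The 3 values of 193 occupy positions 1–3 → average rank 2.
The 3 values of 443 occupy positions 5–7 → average rank 6.
B has value 193 → rank 2.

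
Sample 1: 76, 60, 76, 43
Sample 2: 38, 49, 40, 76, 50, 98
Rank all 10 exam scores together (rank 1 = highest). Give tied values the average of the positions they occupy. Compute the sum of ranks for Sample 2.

36

Sorted (descending): 98, 76, 76, 76, 60, 50, 49, 43, 40, 38
The 3 values of 76 occupy positions 2–4 → average rank 3.
Sample 2 values → pooled ranks: 38→10, 49→7, 40→9, 76→3, 50→6, 98→1
Rank sum = 10 + 7 + 9 + 3 + 6 + 1 = 36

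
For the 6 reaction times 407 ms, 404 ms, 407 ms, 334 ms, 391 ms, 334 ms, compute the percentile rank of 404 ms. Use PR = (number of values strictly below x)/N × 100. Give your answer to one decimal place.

N = 6.
Strictly below 404: 3. Equal to 404: 1.
PR = 3/6 × 100 = 50.0

50.0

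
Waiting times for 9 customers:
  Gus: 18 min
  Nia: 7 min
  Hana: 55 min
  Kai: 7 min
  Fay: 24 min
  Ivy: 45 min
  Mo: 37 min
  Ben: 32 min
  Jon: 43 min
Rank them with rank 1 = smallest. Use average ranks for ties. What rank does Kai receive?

1.5

Sorted (ascending): 7, 7, 18, 24, 32, 37, 43, 45, 55
The 2 values of 7 occupy positions 1–2 → average rank (1+2)/2 = 1.5.
Kai has value 7 min → rank 1.5.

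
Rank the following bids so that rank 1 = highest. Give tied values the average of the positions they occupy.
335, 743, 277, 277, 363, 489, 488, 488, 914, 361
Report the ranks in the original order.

Sorted (descending): 914, 743, 489, 488, 488, 363, 361, 335, 277, 277
The 2 values of 488 occupy positions 4–5 → average rank (4+5)/2 = 4.5.
The 2 values of 277 occupy positions 9–10 → average rank (9+10)/2 = 9.5.

8, 2, 9.5, 9.5, 6, 3, 4.5, 4.5, 1, 7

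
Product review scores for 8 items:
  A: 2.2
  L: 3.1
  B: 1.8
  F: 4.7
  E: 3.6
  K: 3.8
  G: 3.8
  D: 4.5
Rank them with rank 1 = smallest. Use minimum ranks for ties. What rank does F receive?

Sorted (ascending): 1.8, 2.2, 3.1, 3.6, 3.8, 3.8, 4.5, 4.7
The 2 values of 3.8 occupy positions 5–6 → each gets rank 5.
F has value 4.7 → rank 8.

8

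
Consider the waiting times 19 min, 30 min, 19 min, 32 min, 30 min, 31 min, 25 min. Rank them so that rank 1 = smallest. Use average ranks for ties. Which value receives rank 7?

Sorted (ascending): 19, 19, 25, 30, 30, 31, 32
The 2 values of 19 occupy positions 1–2 → average rank (1+2)/2 = 1.5.
The 2 values of 30 occupy positions 4–5 → average rank (4+5)/2 = 4.5.
Rank 7 → value 32.

32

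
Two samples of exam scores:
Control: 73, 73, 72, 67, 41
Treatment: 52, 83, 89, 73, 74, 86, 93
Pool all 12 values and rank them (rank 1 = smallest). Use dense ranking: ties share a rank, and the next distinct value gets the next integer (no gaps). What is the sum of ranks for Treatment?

Sorted (ascending): 41, 52, 67, 72, 73, 73, 73, 74, 83, 86, 89, 93
The 3 values of 73 share dense rank 5.
Remaining distinct values take the next consecutive integers.
Treatment values → pooled ranks: 52→2, 83→7, 89→9, 73→5, 74→6, 86→8, 93→10
Rank sum = 2 + 7 + 9 + 5 + 6 + 8 + 10 = 47

47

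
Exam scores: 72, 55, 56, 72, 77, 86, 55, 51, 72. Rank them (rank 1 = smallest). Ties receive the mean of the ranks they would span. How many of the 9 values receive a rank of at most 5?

4

Sorted (ascending): 51, 55, 55, 56, 72, 72, 72, 77, 86
The 2 values of 55 occupy positions 2–3 → average rank (2+3)/2 = 2.5.
The 3 values of 72 occupy positions 5–7 → average rank 6.
Ranks ≤ 5: {1, 2.5, 2.5, 4} → 4 values.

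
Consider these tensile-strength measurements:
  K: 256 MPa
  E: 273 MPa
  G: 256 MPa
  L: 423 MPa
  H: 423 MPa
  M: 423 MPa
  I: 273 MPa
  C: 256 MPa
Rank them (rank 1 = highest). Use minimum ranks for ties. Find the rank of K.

6

Sorted (descending): 423, 423, 423, 273, 273, 256, 256, 256
The 3 values of 423 occupy positions 1–3 → each gets rank 1.
The 2 values of 273 occupy positions 4–5 → each gets rank 4.
The 3 values of 256 occupy positions 6–8 → each gets rank 6.
K has value 256 MPa → rank 6.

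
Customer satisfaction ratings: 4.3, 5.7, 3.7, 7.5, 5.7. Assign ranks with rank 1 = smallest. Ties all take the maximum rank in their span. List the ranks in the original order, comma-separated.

Sorted (ascending): 3.7, 4.3, 5.7, 5.7, 7.5
The 2 values of 5.7 occupy positions 3–4 → each gets rank 4.

2, 4, 1, 5, 4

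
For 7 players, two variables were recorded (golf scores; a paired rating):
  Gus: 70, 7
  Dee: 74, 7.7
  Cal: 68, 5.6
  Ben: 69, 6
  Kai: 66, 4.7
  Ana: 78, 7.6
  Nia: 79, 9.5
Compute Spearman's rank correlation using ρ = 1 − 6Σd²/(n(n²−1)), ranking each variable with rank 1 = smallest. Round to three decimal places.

0.964

Ranks of variable 1: 4, 5, 2, 3, 1, 6, 7
Ranks of variable 2: 4, 6, 2, 3, 1, 5, 7
d = r₁ − r₂: 0, -1, 0, 0, 0, 1, 0
d²: 0, 1, 0, 0, 0, 1, 0; Σd² = 2
ρ = 1 − 6·2/(7·48) = 1 − 12/336 = 0.964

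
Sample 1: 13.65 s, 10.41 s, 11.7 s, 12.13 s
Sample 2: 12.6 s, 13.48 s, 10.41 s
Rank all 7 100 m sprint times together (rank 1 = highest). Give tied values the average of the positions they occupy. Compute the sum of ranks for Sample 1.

16.5

Sorted (descending): 13.65, 13.48, 12.6, 12.13, 11.7, 10.41, 10.41
The 2 values of 10.41 occupy positions 6–7 → average rank (6+7)/2 = 6.5.
Sample 1 values → pooled ranks: 13.65→1, 10.41→6.5, 11.7→5, 12.13→4
Rank sum = 1 + 6.5 + 5 + 4 = 16.5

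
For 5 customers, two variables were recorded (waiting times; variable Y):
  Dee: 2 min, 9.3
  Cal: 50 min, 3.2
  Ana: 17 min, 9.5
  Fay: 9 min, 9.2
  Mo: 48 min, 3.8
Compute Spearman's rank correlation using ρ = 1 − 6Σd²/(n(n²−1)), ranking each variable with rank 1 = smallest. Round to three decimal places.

Ranks of variable 1: 1, 5, 3, 2, 4
Ranks of variable 2: 4, 1, 5, 3, 2
d = r₁ − r₂: -3, 4, -2, -1, 2
d²: 9, 16, 4, 1, 4; Σd² = 34
ρ = 1 − 6·34/(5·24) = 1 − 204/120 = -0.700

-0.700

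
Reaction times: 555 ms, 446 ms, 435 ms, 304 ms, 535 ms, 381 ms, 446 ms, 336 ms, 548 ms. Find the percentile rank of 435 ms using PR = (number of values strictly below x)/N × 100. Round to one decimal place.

N = 9.
Strictly below 435: 3. Equal to 435: 1.
PR = 3/9 × 100 = 33.3

33.3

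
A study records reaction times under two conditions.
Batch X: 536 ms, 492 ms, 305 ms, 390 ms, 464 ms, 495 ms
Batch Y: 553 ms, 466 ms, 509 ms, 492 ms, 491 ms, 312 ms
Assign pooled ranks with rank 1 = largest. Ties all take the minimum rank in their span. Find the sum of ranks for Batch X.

42

Sorted (descending): 553, 536, 509, 495, 492, 492, 491, 466, 464, 390, 312, 305
The 2 values of 492 occupy positions 5–6 → each gets rank 5.
Batch X values → pooled ranks: 536→2, 492→5, 305→12, 390→10, 464→9, 495→4
Rank sum = 2 + 5 + 12 + 10 + 9 + 4 = 42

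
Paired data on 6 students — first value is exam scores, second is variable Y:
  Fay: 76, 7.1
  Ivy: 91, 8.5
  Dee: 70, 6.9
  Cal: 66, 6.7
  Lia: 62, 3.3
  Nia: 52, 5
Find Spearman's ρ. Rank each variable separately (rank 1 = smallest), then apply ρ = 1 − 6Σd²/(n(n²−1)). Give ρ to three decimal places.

0.943

Ranks of variable 1: 5, 6, 4, 3, 2, 1
Ranks of variable 2: 5, 6, 4, 3, 1, 2
d = r₁ − r₂: 0, 0, 0, 0, 1, -1
d²: 0, 0, 0, 0, 1, 1; Σd² = 2
ρ = 1 − 6·2/(6·35) = 1 − 12/210 = 0.943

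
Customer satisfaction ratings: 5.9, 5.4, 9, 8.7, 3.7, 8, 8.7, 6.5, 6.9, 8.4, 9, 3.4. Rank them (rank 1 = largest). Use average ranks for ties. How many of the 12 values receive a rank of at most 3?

Sorted (descending): 9, 9, 8.7, 8.7, 8.4, 8, 6.9, 6.5, 5.9, 5.4, 3.7, 3.4
The 2 values of 9 occupy positions 1–2 → average rank (1+2)/2 = 1.5.
The 2 values of 8.7 occupy positions 3–4 → average rank (3+4)/2 = 3.5.
Ranks ≤ 3: {1.5, 1.5} → 2 values.

2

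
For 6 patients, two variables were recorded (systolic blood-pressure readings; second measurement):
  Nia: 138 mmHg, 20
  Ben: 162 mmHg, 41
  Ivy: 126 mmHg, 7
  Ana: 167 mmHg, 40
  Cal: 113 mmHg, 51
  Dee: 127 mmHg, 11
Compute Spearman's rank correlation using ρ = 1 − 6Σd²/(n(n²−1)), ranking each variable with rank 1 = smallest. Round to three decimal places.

Ranks of variable 1: 4, 5, 2, 6, 1, 3
Ranks of variable 2: 3, 5, 1, 4, 6, 2
d = r₁ − r₂: 1, 0, 1, 2, -5, 1
d²: 1, 0, 1, 4, 25, 1; Σd² = 32
ρ = 1 − 6·32/(6·35) = 1 − 192/210 = 0.086

0.086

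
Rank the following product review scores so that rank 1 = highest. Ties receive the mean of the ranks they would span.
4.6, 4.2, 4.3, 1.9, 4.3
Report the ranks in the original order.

1, 4, 2.5, 5, 2.5

Sorted (descending): 4.6, 4.3, 4.3, 4.2, 1.9
The 2 values of 4.3 occupy positions 2–3 → average rank (2+3)/2 = 2.5.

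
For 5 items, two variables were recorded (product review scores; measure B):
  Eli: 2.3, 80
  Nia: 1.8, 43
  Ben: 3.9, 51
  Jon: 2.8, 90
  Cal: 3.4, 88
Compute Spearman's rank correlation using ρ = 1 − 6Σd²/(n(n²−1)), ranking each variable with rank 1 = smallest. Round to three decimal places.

Ranks of variable 1: 2, 1, 5, 3, 4
Ranks of variable 2: 3, 1, 2, 5, 4
d = r₁ − r₂: -1, 0, 3, -2, 0
d²: 1, 0, 9, 4, 0; Σd² = 14
ρ = 1 − 6·14/(5·24) = 1 − 84/120 = 0.300

0.300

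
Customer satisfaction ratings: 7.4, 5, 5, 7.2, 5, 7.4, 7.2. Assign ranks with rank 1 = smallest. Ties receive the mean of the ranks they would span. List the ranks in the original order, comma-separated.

6.5, 2, 2, 4.5, 2, 6.5, 4.5

Sorted (ascending): 5, 5, 5, 7.2, 7.2, 7.4, 7.4
The 3 values of 5 occupy positions 1–3 → average rank 2.
The 2 values of 7.2 occupy positions 4–5 → average rank (4+5)/2 = 4.5.
The 2 values of 7.4 occupy positions 6–7 → average rank (6+7)/2 = 6.5.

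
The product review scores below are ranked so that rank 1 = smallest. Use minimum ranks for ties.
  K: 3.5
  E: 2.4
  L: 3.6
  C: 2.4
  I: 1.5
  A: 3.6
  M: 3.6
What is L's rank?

Sorted (ascending): 1.5, 2.4, 2.4, 3.5, 3.6, 3.6, 3.6
The 2 values of 2.4 occupy positions 2–3 → each gets rank 2.
The 3 values of 3.6 occupy positions 5–7 → each gets rank 5.
L has value 3.6 → rank 5.

5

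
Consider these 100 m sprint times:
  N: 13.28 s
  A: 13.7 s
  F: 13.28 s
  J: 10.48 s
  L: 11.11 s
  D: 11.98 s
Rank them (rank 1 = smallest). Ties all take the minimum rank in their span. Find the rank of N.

Sorted (ascending): 10.48, 11.11, 11.98, 13.28, 13.28, 13.7
The 2 values of 13.28 occupy positions 4–5 → each gets rank 4.
N has value 13.28 s → rank 4.

4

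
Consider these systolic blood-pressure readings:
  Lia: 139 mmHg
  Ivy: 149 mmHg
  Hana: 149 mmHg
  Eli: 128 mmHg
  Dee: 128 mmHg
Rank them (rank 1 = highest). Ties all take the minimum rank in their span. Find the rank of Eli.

Sorted (descending): 149, 149, 139, 128, 128
The 2 values of 149 occupy positions 1–2 → each gets rank 1.
The 2 values of 128 occupy positions 4–5 → each gets rank 4.
Eli has value 128 mmHg → rank 4.

4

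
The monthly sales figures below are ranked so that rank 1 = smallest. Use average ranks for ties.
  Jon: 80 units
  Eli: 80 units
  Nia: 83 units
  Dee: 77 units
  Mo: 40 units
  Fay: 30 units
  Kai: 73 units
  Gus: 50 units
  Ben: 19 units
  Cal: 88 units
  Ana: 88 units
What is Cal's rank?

10.5

Sorted (ascending): 19, 30, 40, 50, 73, 77, 80, 80, 83, 88, 88
The 2 values of 80 occupy positions 7–8 → average rank (7+8)/2 = 7.5.
The 2 values of 88 occupy positions 10–11 → average rank (10+11)/2 = 10.5.
Cal has value 88 units → rank 10.5.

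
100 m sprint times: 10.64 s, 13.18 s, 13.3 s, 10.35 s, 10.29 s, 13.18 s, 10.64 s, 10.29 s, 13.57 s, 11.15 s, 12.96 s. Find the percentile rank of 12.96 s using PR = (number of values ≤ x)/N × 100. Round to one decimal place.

N = 11.
Strictly below 12.96: 6. Equal to 12.96: 1.
PR = 7/11 × 100 = 63.6

63.6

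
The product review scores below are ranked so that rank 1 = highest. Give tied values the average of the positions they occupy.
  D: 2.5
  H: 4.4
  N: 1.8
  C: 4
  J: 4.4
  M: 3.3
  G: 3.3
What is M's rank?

4.5

Sorted (descending): 4.4, 4.4, 4, 3.3, 3.3, 2.5, 1.8
The 2 values of 4.4 occupy positions 1–2 → average rank (1+2)/2 = 1.5.
The 2 values of 3.3 occupy positions 4–5 → average rank (4+5)/2 = 4.5.
M has value 3.3 → rank 4.5.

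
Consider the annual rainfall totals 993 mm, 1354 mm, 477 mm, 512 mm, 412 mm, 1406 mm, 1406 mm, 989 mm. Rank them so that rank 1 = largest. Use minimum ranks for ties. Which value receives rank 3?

1354

Sorted (descending): 1406, 1406, 1354, 993, 989, 512, 477, 412
The 2 values of 1406 occupy positions 1–2 → each gets rank 1.
Rank 3 → value 1354.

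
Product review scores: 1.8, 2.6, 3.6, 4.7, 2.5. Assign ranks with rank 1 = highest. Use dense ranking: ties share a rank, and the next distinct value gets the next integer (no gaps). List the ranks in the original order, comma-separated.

5, 3, 2, 1, 4

Sorted (descending): 4.7, 3.6, 2.6, 2.5, 1.8
No ties — each value takes its position as its rank.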